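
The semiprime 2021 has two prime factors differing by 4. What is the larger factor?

47

Since p = q + 4, we have 2021 = q(q + 4), so q² + 4q − 2021 = 0.
Discriminant: 4² + 4·2021 = 16 + 8084 = 8100; √8100 = 90.
q = (−4 + 90)/2 = 43, and p = q + 4 = 47.
Check: 43 · 47 = 2021.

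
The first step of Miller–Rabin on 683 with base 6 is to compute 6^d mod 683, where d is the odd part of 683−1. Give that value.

682

683 − 1 = 682 = 2^1 · 341, so d = 341.
6^1 ≡ 6 (mod 683)
6^2 ≡ 6^2 = 36 ≡ 36 (mod 683)
6^4 ≡ 36^2 = 1296 ≡ 613 (mod 683)
6^8 ≡ 613^2 = 375769 ≡ 119 (mod 683)
6^16 ≡ 119^2 = 14161 ≡ 501 (mod 683)
6^32 ≡ 501^2 = 251001 ≡ 340 (mod 683)
6^64 ≡ 340^2 = 115600 ≡ 173 (mod 683)
6^128 ≡ 173^2 = 29929 ≡ 560 (mod 683)
6^256 ≡ 560^2 = 313600 ≡ 103 (mod 683)
341 = 256 + 64 + 16 + 4 + 1 in binary powers of 2.
So 6^341 ≡ 103 · 173 · 501 · 613 · 6 ≡ 682 (mod 683).
Since 6^d ≡ 682 (mod 683), base 6 does not prove 683 composite.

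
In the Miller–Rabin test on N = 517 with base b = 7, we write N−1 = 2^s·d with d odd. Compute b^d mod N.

316

517 − 1 = 516 = 2^2 · 129, so d = 129.
7^1 ≡ 7 (mod 517)
7^2 ≡ 7^2 = 49 ≡ 49 (mod 517)
7^4 ≡ 49^2 = 2401 ≡ 333 (mod 517)
7^8 ≡ 333^2 = 110889 ≡ 251 (mod 517)
7^16 ≡ 251^2 = 63001 ≡ 444 (mod 517)
7^32 ≡ 444^2 = 197136 ≡ 159 (mod 517)
7^64 ≡ 159^2 = 25281 ≡ 465 (mod 517)
7^128 ≡ 465^2 = 216225 ≡ 119 (mod 517)
129 = 128 + 1 in binary powers of 2.
So 7^129 ≡ 119 · 7 ≡ 316 (mod 517).
Squaring chain: 316 → 75; never reaches −1, so base 7 is a Miller–Rabin witness that 517 is composite.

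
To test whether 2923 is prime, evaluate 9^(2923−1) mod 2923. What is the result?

417

9^1 ≡ 9 (mod 2923)
9^2 ≡ 9^2 = 81 ≡ 81 (mod 2923)
9^4 ≡ 81^2 = 6561 ≡ 715 (mod 2923)
9^8 ≡ 715^2 = 511225 ≡ 2623 (mod 2923)
9^16 ≡ 2623^2 = 6880129 ≡ 2310 (mod 2923)
9^32 ≡ 2310^2 = 5336100 ≡ 1625 (mod 2923)
9^64 ≡ 1625^2 = 2640625 ≡ 1156 (mod 2923)
9^128 ≡ 1156^2 = 1336336 ≡ 525 (mod 2923)
9^256 ≡ 525^2 = 275625 ≡ 863 (mod 2923)
9^512 ≡ 863^2 = 744769 ≡ 2327 (mod 2923)
9^1024 ≡ 2327^2 = 5414929 ≡ 1533 (mod 2923)
9^2048 ≡ 1533^2 = 2350089 ≡ 2920 (mod 2923)
2922 = 2048 + 512 + 256 + 64 + 32 + 8 + 2 in binary powers of 2.
So 9^2922 ≡ 2920 · 2327 · 863 · 1156 · 1625 · 2623 · 81 ≡ 417 (mod 2923).
Since 417 ≠ 1, base 9 is a Fermat witness: 2923 is composite.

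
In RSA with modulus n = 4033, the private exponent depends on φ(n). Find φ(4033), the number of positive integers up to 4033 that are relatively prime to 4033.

Factor: 4033 = 37 · 109.
φ(4033) = (37−1) · (109−1) = 36 · 108 = 3888.

3888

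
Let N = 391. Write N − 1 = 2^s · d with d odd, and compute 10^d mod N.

320

391 − 1 = 390 = 2^1 · 195, so d = 195.
10^1 ≡ 10 (mod 391)
10^2 ≡ 10^2 = 100 ≡ 100 (mod 391)
10^4 ≡ 100^2 = 10000 ≡ 225 (mod 391)
10^8 ≡ 225^2 = 50625 ≡ 186 (mod 391)
10^16 ≡ 186^2 = 34596 ≡ 188 (mod 391)
10^32 ≡ 188^2 = 35344 ≡ 154 (mod 391)
10^64 ≡ 154^2 = 23716 ≡ 256 (mod 391)
10^128 ≡ 256^2 = 65536 ≡ 239 (mod 391)
195 = 128 + 64 + 2 + 1 in binary powers of 2.
So 10^195 ≡ 239 · 256 · 100 · 10 ≡ 320 (mod 391).
Squaring chain: 320; never reaches −1, so base 10 is a Miller–Rabin witness that 391 is composite.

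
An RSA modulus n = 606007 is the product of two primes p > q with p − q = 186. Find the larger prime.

877

Since p = q + 186, we have 606007 = q(q + 186), so q² + 186q − 606007 = 0.
Discriminant: 186² + 4·606007 = 34596 + 2424028 = 2458624; √2458624 = 1568.
q = (−186 + 1568)/2 = 691, and p = q + 186 = 877.
Check: 691 · 877 = 606007.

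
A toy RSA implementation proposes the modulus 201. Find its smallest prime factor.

201 is odd.
Digit sum 3, divisible by 3.

3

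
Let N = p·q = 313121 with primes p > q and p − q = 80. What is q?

521

Since p = q + 80, we have 313121 = q(q + 80), so q² + 80q − 313121 = 0.
Discriminant: 80² + 4·313121 = 6400 + 1252484 = 1258884; √1258884 = 1122.
q = (−80 + 1122)/2 = 521, and p = q + 80 = 601.
Check: 521 · 601 = 313121.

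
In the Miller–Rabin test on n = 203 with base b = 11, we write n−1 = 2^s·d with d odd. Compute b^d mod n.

203 − 1 = 202 = 2^1 · 101, so d = 101.
11^1 ≡ 11 (mod 203)
11^2 ≡ 11^2 = 121 ≡ 121 (mod 203)
11^4 ≡ 121^2 = 14641 ≡ 25 (mod 203)
11^8 ≡ 25^2 = 625 ≡ 16 (mod 203)
11^16 ≡ 16^2 = 256 ≡ 53 (mod 203)
11^32 ≡ 53^2 = 2809 ≡ 170 (mod 203)
11^64 ≡ 170^2 = 28900 ≡ 74 (mod 203)
101 = 64 + 32 + 4 + 1 in binary powers of 2.
So 11^101 ≡ 74 · 170 · 25 · 11 ≡ 177 (mod 203).
Squaring chain: 177; never reaches −1, so base 11 is a Miller–Rabin witness that 203 is composite.

177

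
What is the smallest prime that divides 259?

259 is odd.
Digit sum 16, not divisible by 3.
Ends in 9: not divisible by 5.
7: 259 = 7·37

7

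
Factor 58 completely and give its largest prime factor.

58 = 2 · 29
29 is prime.
So 58 = 2 · 29; the largest prime factor is 29.

29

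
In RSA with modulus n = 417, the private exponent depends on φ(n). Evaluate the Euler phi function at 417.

276

Factor: 417 = 3 · 139.
φ(417) = (3−1) · (139−1) = 2 · 138 = 276.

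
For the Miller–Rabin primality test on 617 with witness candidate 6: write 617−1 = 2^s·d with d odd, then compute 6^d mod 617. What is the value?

617 − 1 = 616 = 2^3 · 77, so d = 77.
6^1 ≡ 6 (mod 617)
6^2 ≡ 6^2 = 36 ≡ 36 (mod 617)
6^4 ≡ 36^2 = 1296 ≡ 62 (mod 617)
6^8 ≡ 62^2 = 3844 ≡ 142 (mod 617)
6^16 ≡ 142^2 = 20164 ≡ 420 (mod 617)
6^32 ≡ 420^2 = 176400 ≡ 555 (mod 617)
6^64 ≡ 555^2 = 308025 ≡ 142 (mod 617)
77 = 64 + 8 + 4 + 1 in binary powers of 2.
So 6^77 ≡ 142 · 142 · 62 · 6 ≡ 139 (mod 617).
Squaring chain: 139 → 194 → 616; reaches −1, so base 6 does not prove 617 composite.

139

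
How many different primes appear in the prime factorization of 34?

34 = 2 · 17
34 = 2 · 17, which has 2 distinct prime factors.

2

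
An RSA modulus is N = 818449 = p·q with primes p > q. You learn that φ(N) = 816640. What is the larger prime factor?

φ(n) = (p−1)(q−1) = n − (p+q) + 1, so p + q = 818449 − 816640 + 1 = 1810.
p and q are the roots of t² − 1810t + 818449 = 0.
Discriminant: 1810² − 4·818449 = 3276100 − 3273796 = 2304; √2304 = 48.
q = (1810 − 48)/2 = 881, p = (1810 + 48)/2 = 929.
Check: 881 · 929 = 818449.

929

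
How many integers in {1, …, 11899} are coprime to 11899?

11664

Factor: 11899 = 73 · 163.
φ(11899) = (73−1) · (163−1) = 72 · 162 = 11664.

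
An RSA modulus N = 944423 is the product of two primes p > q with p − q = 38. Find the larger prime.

991

Since p = q + 38, we have 944423 = q(q + 38), so q² + 38q − 944423 = 0.
Discriminant: 38² + 4·944423 = 1444 + 3777692 = 3779136; √3779136 = 1944.
q = (−38 + 1944)/2 = 953, and p = q + 38 = 991.
Check: 953 · 991 = 944423.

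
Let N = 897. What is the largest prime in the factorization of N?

897 = 3 · 299
299 = 13 · 23
23 is prime.
So 897 = 3 · 13 · 23; the largest prime factor is 23.

23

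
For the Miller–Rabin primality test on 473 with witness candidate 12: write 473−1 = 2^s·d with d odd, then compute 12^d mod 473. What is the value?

473 − 1 = 472 = 2^3 · 59, so d = 59.
12^1 ≡ 12 (mod 473)
12^2 ≡ 12^2 = 144 ≡ 144 (mod 473)
12^4 ≡ 144^2 = 20736 ≡ 397 (mod 473)
12^8 ≡ 397^2 = 157609 ≡ 100 (mod 473)
12^16 ≡ 100^2 = 10000 ≡ 67 (mod 473)
12^32 ≡ 67^2 = 4489 ≡ 232 (mod 473)
59 = 32 + 16 + 8 + 2 + 1 in binary powers of 2.
So 12^59 ≡ 232 · 67 · 100 · 144 · 12 ≡ 331 (mod 473).
Squaring chain: 331 → 298 → 353; never reaches −1, so base 12 is a Miller–Rabin witness that 473 is composite.

331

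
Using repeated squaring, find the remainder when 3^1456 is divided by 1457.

307

3^1 ≡ 3 (mod 1457)
3^2 ≡ 3^2 = 9 ≡ 9 (mod 1457)
3^4 ≡ 9^2 = 81 ≡ 81 (mod 1457)
3^8 ≡ 81^2 = 6561 ≡ 733 (mod 1457)
3^16 ≡ 733^2 = 537289 ≡ 1113 (mod 1457)
3^32 ≡ 1113^2 = 1238769 ≡ 319 (mod 1457)
3^64 ≡ 319^2 = 101761 ≡ 1228 (mod 1457)
3^128 ≡ 1228^2 = 1507984 ≡ 1446 (mod 1457)
3^256 ≡ 1446^2 = 2090916 ≡ 121 (mod 1457)
3^512 ≡ 121^2 = 14641 ≡ 71 (mod 1457)
3^1024 ≡ 71^2 = 5041 ≡ 670 (mod 1457)
1456 = 1024 + 256 + 128 + 32 + 16 in binary powers of 2.
So 3^1456 ≡ 670 · 121 · 1446 · 319 · 1113 ≡ 307 (mod 1457).
Since 307 ≠ 1, base 3 is a Fermat witness: 1457 is composite.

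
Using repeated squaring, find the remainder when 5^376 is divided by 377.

326

5^1 ≡ 5 (mod 377)
5^2 ≡ 5^2 = 25 ≡ 25 (mod 377)
5^4 ≡ 25^2 = 625 ≡ 248 (mod 377)
5^8 ≡ 248^2 = 61504 ≡ 53 (mod 377)
5^16 ≡ 53^2 = 2809 ≡ 170 (mod 377)
5^32 ≡ 170^2 = 28900 ≡ 248 (mod 377)
5^64 ≡ 248^2 = 61504 ≡ 53 (mod 377)
5^128 ≡ 53^2 = 2809 ≡ 170 (mod 377)
5^256 ≡ 170^2 = 28900 ≡ 248 (mod 377)
376 = 256 + 64 + 32 + 16 + 8 in binary powers of 2.
So 5^376 ≡ 248 · 53 · 248 · 170 · 53 ≡ 326 (mod 377).
Since 326 ≠ 1, base 5 is a Fermat witness: 377 is composite.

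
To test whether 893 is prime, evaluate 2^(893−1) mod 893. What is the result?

777

2^1 ≡ 2 (mod 893)
2^2 ≡ 2^2 = 4 ≡ 4 (mod 893)
2^4 ≡ 4^2 = 16 ≡ 16 (mod 893)
2^8 ≡ 16^2 = 256 ≡ 256 (mod 893)
2^16 ≡ 256^2 = 65536 ≡ 347 (mod 893)
2^32 ≡ 347^2 = 120409 ≡ 747 (mod 893)
2^64 ≡ 747^2 = 558009 ≡ 777 (mod 893)
2^128 ≡ 777^2 = 603729 ≡ 61 (mod 893)
2^256 ≡ 61^2 = 3721 ≡ 149 (mod 893)
2^512 ≡ 149^2 = 22201 ≡ 769 (mod 893)
892 = 512 + 256 + 64 + 32 + 16 + 8 + 4 in binary powers of 2.
So 2^892 ≡ 769 · 149 · 777 · 747 · 347 · 256 · 16 ≡ 777 (mod 893).
Since 777 ≠ 1, base 2 is a Fermat witness: 893 is composite.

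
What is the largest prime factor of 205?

205 = 5 · 41
41 is prime.
So 205 = 5 · 41; the largest prime factor is 41.

41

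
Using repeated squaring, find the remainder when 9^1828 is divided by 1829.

9^1 ≡ 9 (mod 1829)
9^2 ≡ 9^2 = 81 ≡ 81 (mod 1829)
9^4 ≡ 81^2 = 6561 ≡ 1074 (mod 1829)
9^8 ≡ 1074^2 = 1153476 ≡ 1206 (mod 1829)
9^16 ≡ 1206^2 = 1454436 ≡ 381 (mod 1829)
9^32 ≡ 381^2 = 145161 ≡ 670 (mod 1829)
9^64 ≡ 670^2 = 448900 ≡ 795 (mod 1829)
9^128 ≡ 795^2 = 632025 ≡ 1020 (mod 1829)
9^256 ≡ 1020^2 = 1040400 ≡ 1528 (mod 1829)
9^512 ≡ 1528^2 = 2334784 ≡ 980 (mod 1829)
9^1024 ≡ 980^2 = 960400 ≡ 175 (mod 1829)
1828 = 1024 + 512 + 256 + 32 + 4 in binary powers of 2.
So 9^1828 ≡ 175 · 980 · 1528 · 670 · 1074 ≡ 1661 (mod 1829).
Since 1661 ≠ 1, base 9 is a Fermat witness: 1829 is composite.

1661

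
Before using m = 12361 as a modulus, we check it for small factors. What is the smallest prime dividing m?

47

12361 is odd.
Digit sum 13, not divisible by 3.
Ends in 1: not divisible by 5.
7: 12361 = 7·1765 + 6
11: 12361 = 11·1123 + 8
13: 12361 = 13·950 + 11
17: 12361 = 17·727 + 2
19: 12361 = 19·650 + 11
23: 12361 = 23·537 + 10
29: 12361 = 29·426 + 7
31: 12361 = 31·398 + 23
37: 12361 = 37·334 + 3
41: 12361 = 41·301 + 20
43: 12361 = 43·287 + 20
47: 12361 = 47·263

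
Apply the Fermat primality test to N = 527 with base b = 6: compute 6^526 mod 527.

6^1 ≡ 6 (mod 527)
6^2 ≡ 6^2 = 36 ≡ 36 (mod 527)
6^4 ≡ 36^2 = 1296 ≡ 242 (mod 527)
6^8 ≡ 242^2 = 58564 ≡ 67 (mod 527)
6^16 ≡ 67^2 = 4489 ≡ 273 (mod 527)
6^32 ≡ 273^2 = 74529 ≡ 222 (mod 527)
6^64 ≡ 222^2 = 49284 ≡ 273 (mod 527)
6^128 ≡ 273^2 = 74529 ≡ 222 (mod 527)
6^256 ≡ 222^2 = 49284 ≡ 273 (mod 527)
6^512 ≡ 273^2 = 74529 ≡ 222 (mod 527)
526 = 512 + 8 + 4 + 2 in binary powers of 2.
So 6^526 ≡ 222 · 67 · 242 · 36 ≡ 366 (mod 527).
Since 366 ≠ 1, base 6 is a Fermat witness: 527 is composite.

366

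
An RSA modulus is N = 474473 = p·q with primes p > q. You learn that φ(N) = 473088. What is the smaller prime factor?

617

φ(n) = (p−1)(q−1) = n − (p+q) + 1, so p + q = 474473 − 473088 + 1 = 1386.
p and q are the roots of t² − 1386t + 474473 = 0.
Discriminant: 1386² − 4·474473 = 1920996 − 1897892 = 23104; √23104 = 152.
q = (1386 − 152)/2 = 617, p = (1386 + 152)/2 = 769.
Check: 617 · 769 = 474473.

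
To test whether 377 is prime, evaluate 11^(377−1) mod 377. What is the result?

81

11^1 ≡ 11 (mod 377)
11^2 ≡ 11^2 = 121 ≡ 121 (mod 377)
11^4 ≡ 121^2 = 14641 ≡ 315 (mod 377)
11^8 ≡ 315^2 = 99225 ≡ 74 (mod 377)
11^16 ≡ 74^2 = 5476 ≡ 198 (mod 377)
11^32 ≡ 198^2 = 39204 ≡ 373 (mod 377)
11^64 ≡ 373^2 = 139129 ≡ 16 (mod 377)
11^128 ≡ 16^2 = 256 ≡ 256 (mod 377)
11^256 ≡ 256^2 = 65536 ≡ 315 (mod 377)
376 = 256 + 64 + 32 + 16 + 8 in binary powers of 2.
So 11^376 ≡ 315 · 16 · 373 · 198 · 74 ≡ 81 (mod 377).
Since 81 ≠ 1, base 11 is a Fermat witness: 377 is composite.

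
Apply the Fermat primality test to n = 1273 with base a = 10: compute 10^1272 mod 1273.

10^1 ≡ 10 (mod 1273)
10^2 ≡ 10^2 = 100 ≡ 100 (mod 1273)
10^4 ≡ 100^2 = 10000 ≡ 1089 (mod 1273)
10^8 ≡ 1089^2 = 1185921 ≡ 758 (mod 1273)
10^16 ≡ 758^2 = 574564 ≡ 441 (mod 1273)
10^32 ≡ 441^2 = 194481 ≡ 985 (mod 1273)
10^64 ≡ 985^2 = 970225 ≡ 199 (mod 1273)
10^128 ≡ 199^2 = 39601 ≡ 138 (mod 1273)
10^256 ≡ 138^2 = 19044 ≡ 1222 (mod 1273)
10^512 ≡ 1222^2 = 1493284 ≡ 55 (mod 1273)
10^1024 ≡ 55^2 = 3025 ≡ 479 (mod 1273)
1272 = 1024 + 128 + 64 + 32 + 16 + 8 in binary powers of 2.
So 10^1272 ≡ 479 · 138 · 199 · 985 · 441 · 758 ≡ 349 (mod 1273).
Since 349 ≠ 1, base 10 is a Fermat witness: 1273 is composite.

349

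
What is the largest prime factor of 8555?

8555 = 5 · 1711
1711 = 29 · 59
59 is prime.
So 8555 = 5 · 29 · 59; the largest prime factor is 59.

59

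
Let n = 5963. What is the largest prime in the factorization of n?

89

5963 = 67 · 89
89 is prime.
So 5963 = 67 · 89; the largest prime factor is 89.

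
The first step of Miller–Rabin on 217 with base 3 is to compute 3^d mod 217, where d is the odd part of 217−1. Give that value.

209

217 − 1 = 216 = 2^3 · 27, so d = 27.
3^1 ≡ 3 (mod 217)
3^2 ≡ 3^2 = 9 ≡ 9 (mod 217)
3^4 ≡ 9^2 = 81 ≡ 81 (mod 217)
3^8 ≡ 81^2 = 6561 ≡ 51 (mod 217)
3^16 ≡ 51^2 = 2601 ≡ 214 (mod 217)
27 = 16 + 8 + 2 + 1 in binary powers of 2.
So 3^27 ≡ 214 · 51 · 9 · 3 ≡ 209 (mod 217).
Squaring chain: 209 → 64 → 190; never reaches −1, so base 3 is a Miller–Rabin witness that 217 is composite.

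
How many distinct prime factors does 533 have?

2

533 = 13 · 41
533 = 13 · 41, which has 2 distinct prime factors.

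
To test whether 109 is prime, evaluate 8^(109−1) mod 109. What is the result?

8^1 ≡ 8 (mod 109)
8^2 ≡ 8^2 = 64 ≡ 64 (mod 109)
8^4 ≡ 64^2 = 4096 ≡ 63 (mod 109)
8^8 ≡ 63^2 = 3969 ≡ 45 (mod 109)
8^16 ≡ 45^2 = 2025 ≡ 63 (mod 109)
8^32 ≡ 63^2 = 3969 ≡ 45 (mod 109)
8^64 ≡ 45^2 = 2025 ≡ 63 (mod 109)
108 = 64 + 32 + 8 + 4 in binary powers of 2.
So 8^108 ≡ 63 · 45 · 45 · 63 ≡ 1 (mod 109).
Since the result is 1, base 8 gives no evidence that 109 is composite.

1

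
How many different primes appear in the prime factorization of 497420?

497420 = 2^2 · 124355
124355 = 5 · 24871
24871 = 7 · 3553
3553 = 11 · 323
323 = 17 · 19
497420 = 2^2 · 5 · 7 · 11 · 17 · 19, which has 6 distinct prime factors.

6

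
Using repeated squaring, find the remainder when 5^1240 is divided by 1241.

1172

5^1 ≡ 5 (mod 1241)
5^2 ≡ 5^2 = 25 ≡ 25 (mod 1241)
5^4 ≡ 25^2 = 625 ≡ 625 (mod 1241)
5^8 ≡ 625^2 = 390625 ≡ 951 (mod 1241)
5^16 ≡ 951^2 = 904401 ≡ 953 (mod 1241)
5^32 ≡ 953^2 = 908209 ≡ 1038 (mod 1241)
5^64 ≡ 1038^2 = 1077444 ≡ 256 (mod 1241)
5^128 ≡ 256^2 = 65536 ≡ 1004 (mod 1241)
5^256 ≡ 1004^2 = 1008016 ≡ 324 (mod 1241)
5^512 ≡ 324^2 = 104976 ≡ 732 (mod 1241)
5^1024 ≡ 732^2 = 535824 ≡ 953 (mod 1241)
1240 = 1024 + 128 + 64 + 16 + 8 in binary powers of 2.
So 5^1240 ≡ 953 · 1004 · 256 · 953 · 951 ≡ 1172 (mod 1241).
Since 1172 ≠ 1, base 5 is a Fermat witness: 1241 is composite.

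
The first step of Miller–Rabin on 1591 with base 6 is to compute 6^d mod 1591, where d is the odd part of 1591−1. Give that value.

216

1591 − 1 = 1590 = 2^1 · 795, so d = 795.
6^1 ≡ 6 (mod 1591)
6^2 ≡ 6^2 = 36 ≡ 36 (mod 1591)
6^4 ≡ 36^2 = 1296 ≡ 1296 (mod 1591)
6^8 ≡ 1296^2 = 1679616 ≡ 1111 (mod 1591)
6^16 ≡ 1111^2 = 1234321 ≡ 1296 (mod 1591)
6^32 ≡ 1296^2 = 1679616 ≡ 1111 (mod 1591)
6^64 ≡ 1111^2 = 1234321 ≡ 1296 (mod 1591)
6^128 ≡ 1296^2 = 1679616 ≡ 1111 (mod 1591)
6^256 ≡ 1111^2 = 1234321 ≡ 1296 (mod 1591)
6^512 ≡ 1296^2 = 1679616 ≡ 1111 (mod 1591)
795 = 512 + 256 + 16 + 8 + 2 + 1 in binary powers of 2.
So 6^795 ≡ 1111 · 1296 · 1296 · 1111 · 36 · 6 ≡ 216 (mod 1591).
Squaring chain: 216; never reaches −1, so base 6 is a Miller–Rabin witness that 1591 is composite.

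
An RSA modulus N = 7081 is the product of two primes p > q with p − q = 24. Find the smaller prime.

73

Since p = q + 24, we have 7081 = q(q + 24), so q² + 24q − 7081 = 0.
Discriminant: 24² + 4·7081 = 576 + 28324 = 28900; √28900 = 170.
q = (−24 + 170)/2 = 73, and p = q + 24 = 97.
Check: 73 · 97 = 7081.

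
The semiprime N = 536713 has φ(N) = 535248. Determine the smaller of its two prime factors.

φ(n) = (p−1)(q−1) = n − (p+q) + 1, so p + q = 536713 − 535248 + 1 = 1466.
p and q are the roots of t² − 1466t + 536713 = 0.
Discriminant: 1466² − 4·536713 = 2149156 − 2146852 = 2304; √2304 = 48.
q = (1466 − 48)/2 = 709, p = (1466 + 48)/2 = 757.
Check: 709 · 757 = 536713.

709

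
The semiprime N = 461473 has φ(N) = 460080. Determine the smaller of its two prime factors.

φ(n) = (p−1)(q−1) = n − (p+q) + 1, so p + q = 461473 − 460080 + 1 = 1394.
p and q are the roots of t² − 1394t + 461473 = 0.
Discriminant: 1394² − 4·461473 = 1943236 − 1845892 = 97344; √97344 = 312.
q = (1394 − 312)/2 = 541, p = (1394 + 312)/2 = 853.
Check: 541 · 853 = 461473.

541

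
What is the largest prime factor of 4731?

4731 = 3 · 1577
1577 = 19 · 83
83 is prime.
So 4731 = 3 · 19 · 83; the largest prime factor is 83.

83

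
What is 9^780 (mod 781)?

529

9^1 ≡ 9 (mod 781)
9^2 ≡ 9^2 = 81 ≡ 81 (mod 781)
9^4 ≡ 81^2 = 6561 ≡ 313 (mod 781)
9^8 ≡ 313^2 = 97969 ≡ 344 (mod 781)
9^16 ≡ 344^2 = 118336 ≡ 405 (mod 781)
9^32 ≡ 405^2 = 164025 ≡ 15 (mod 781)
9^64 ≡ 15^2 = 225 ≡ 225 (mod 781)
9^128 ≡ 225^2 = 50625 ≡ 641 (mod 781)
9^256 ≡ 641^2 = 410881 ≡ 75 (mod 781)
9^512 ≡ 75^2 = 5625 ≡ 158 (mod 781)
780 = 512 + 256 + 8 + 4 in binary powers of 2.
So 9^780 ≡ 158 · 75 · 344 · 313 ≡ 529 (mod 781).
Since 529 ≠ 1, base 9 is a Fermat witness: 781 is composite.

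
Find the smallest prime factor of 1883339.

1883339 is odd.
Digit sum 35, not divisible by 3.
Ends in 9: not divisible by 5.
7: 1883339 = 7·269048 + 3
11: 1883339 = 11·171212 + 7
13: 1883339 = 13·144872 + 3
17: 1883339 = 17·110784 + 11
19: 1883339 = 19·99123 + 2
23: 1883339 = 23·81884 + 7
29: 1883339 = 29·64942 + 21
31: 1883339 = 31·60752 + 27
37: 1883339 = 37·50901 + 2
41: 1883339 = 41·45935 + 4
43: 1883339 = 43·43798 + 25
47: 1883339 = 47·40071 + 2
53: 1883339 = 53·35534 + 37
59: 1883339 = 59·31921

59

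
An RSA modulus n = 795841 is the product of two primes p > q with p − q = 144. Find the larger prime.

967

Since p = q + 144, we have 795841 = q(q + 144), so q² + 144q − 795841 = 0.
Discriminant: 144² + 4·795841 = 20736 + 3183364 = 3204100; √3204100 = 1790.
q = (−144 + 1790)/2 = 823, and p = q + 144 = 967.
Check: 823 · 967 = 795841.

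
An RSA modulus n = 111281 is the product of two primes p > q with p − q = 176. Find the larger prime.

433

Since p = q + 176, we have 111281 = q(q + 176), so q² + 176q − 111281 = 0.
Discriminant: 176² + 4·111281 = 30976 + 445124 = 476100; √476100 = 690.
q = (−176 + 690)/2 = 257, and p = q + 176 = 433.
Check: 257 · 433 = 111281.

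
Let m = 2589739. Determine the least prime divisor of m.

53

2589739 is odd.
Digit sum 43, not divisible by 3.
Ends in 9: not divisible by 5.
7: 2589739 = 7·369962 + 5
11: 2589739 = 11·235430 + 9
13: 2589739 = 13·199210 + 9
17: 2589739 = 17·152337 + 10
19: 2589739 = 19·136302 + 1
23: 2589739 = 23·112597 + 8
29: 2589739 = 29·89301 + 10
31: 2589739 = 31·83539 + 30
37: 2589739 = 37·69992 + 35
41: 2589739 = 41·63164 + 15
43: 2589739 = 43·60226 + 21
47: 2589739 = 47·55100 + 39
53: 2589739 = 53·48863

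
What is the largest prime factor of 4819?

4819 = 61 · 79
79 is prime.
So 4819 = 61 · 79; the largest prime factor is 79.

79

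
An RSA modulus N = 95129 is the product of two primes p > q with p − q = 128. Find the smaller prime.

251

Since p = q + 128, we have 95129 = q(q + 128), so q² + 128q − 95129 = 0.
Discriminant: 128² + 4·95129 = 16384 + 380516 = 396900; √396900 = 630.
q = (−128 + 630)/2 = 251, and p = q + 128 = 379.
Check: 251 · 379 = 95129.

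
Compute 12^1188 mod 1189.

146

12^1 ≡ 12 (mod 1189)
12^2 ≡ 12^2 = 144 ≡ 144 (mod 1189)
12^4 ≡ 144^2 = 20736 ≡ 523 (mod 1189)
12^8 ≡ 523^2 = 273529 ≡ 59 (mod 1189)
12^16 ≡ 59^2 = 3481 ≡ 1103 (mod 1189)
12^32 ≡ 1103^2 = 1216609 ≡ 262 (mod 1189)
12^64 ≡ 262^2 = 68644 ≡ 871 (mod 1189)
12^128 ≡ 871^2 = 758641 ≡ 59 (mod 1189)
12^256 ≡ 59^2 = 3481 ≡ 1103 (mod 1189)
12^512 ≡ 1103^2 = 1216609 ≡ 262 (mod 1189)
12^1024 ≡ 262^2 = 68644 ≡ 871 (mod 1189)
1188 = 1024 + 128 + 32 + 4 in binary powers of 2.
So 12^1188 ≡ 871 · 59 · 262 · 523 ≡ 146 (mod 1189).
Since 146 ≠ 1, base 12 is a Fermat witness: 1189 is composite.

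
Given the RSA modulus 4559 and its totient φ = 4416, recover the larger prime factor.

97

φ(n) = (p−1)(q−1) = n − (p+q) + 1, so p + q = 4559 − 4416 + 1 = 144.
p and q are the roots of t² − 144t + 4559 = 0.
Discriminant: 144² − 4·4559 = 20736 − 18236 = 2500; √2500 = 50.
q = (144 − 50)/2 = 47, p = (144 + 50)/2 = 97.
Check: 47 · 97 = 4559.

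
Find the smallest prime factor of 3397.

3397 is odd.
Digit sum 22, not divisible by 3.
Ends in 7: not divisible by 5.
7: 3397 = 7·485 + 2
11: 3397 = 11·308 + 9
13: 3397 = 13·261 + 4
17: 3397 = 17·199 + 14
19: 3397 = 19·178 + 15
23: 3397 = 23·147 + 16
29: 3397 = 29·117 + 4
31: 3397 = 31·109 + 18
37: 3397 = 37·91 + 30
41: 3397 = 41·82 + 35
43: 3397 = 43·79

43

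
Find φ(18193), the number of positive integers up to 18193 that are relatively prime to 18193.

14784

Factor: 18193 = 7 · 23 · 113.
φ(18193) = (7−1) · (23−1) · (113−1) = 6 · 22 · 112 = 14784.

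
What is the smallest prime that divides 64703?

89

64703 is odd.
Digit sum 20, not divisible by 3.
Ends in 3: not divisible by 5.
7: 64703 = 7·9243 + 2
11: 64703 = 11·5882 + 1
13: 64703 = 13·4977 + 2
17: 64703 = 17·3806 + 1
19: 64703 = 19·3405 + 8
23: 64703 = 23·2813 + 4
29: 64703 = 29·2231 + 4
31: 64703 = 31·2087 + 6
37: 64703 = 37·1748 + 27
41: 64703 = 41·1578 + 5
43: 64703 = 43·1504 + 31
47: 64703 = 47·1376 + 31
53: 64703 = 53·1220 + 43
59: 64703 = 59·1096 + 39
61: 64703 = 61·1060 + 43
67: 64703 = 67·965 + 48
71: 64703 = 71·911 + 22
73: 64703 = 73·886 + 25
79: 64703 = 79·819 + 2
83: 64703 = 83·779 + 46
89: 64703 = 89·727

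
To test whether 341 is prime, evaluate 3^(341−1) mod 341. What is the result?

3^1 ≡ 3 (mod 341)
3^2 ≡ 3^2 = 9 ≡ 9 (mod 341)
3^4 ≡ 9^2 = 81 ≡ 81 (mod 341)
3^8 ≡ 81^2 = 6561 ≡ 82 (mod 341)
3^16 ≡ 82^2 = 6724 ≡ 245 (mod 341)
3^32 ≡ 245^2 = 60025 ≡ 9 (mod 341)
3^64 ≡ 9^2 = 81 ≡ 81 (mod 341)
3^128 ≡ 81^2 = 6561 ≡ 82 (mod 341)
3^256 ≡ 82^2 = 6724 ≡ 245 (mod 341)
340 = 256 + 64 + 16 + 4 in binary powers of 2.
So 3^340 ≡ 245 · 81 · 245 · 81 ≡ 56 (mod 341).
Since 56 ≠ 1, base 3 is a Fermat witness: 341 is composite.

56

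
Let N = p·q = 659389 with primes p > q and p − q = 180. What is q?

Since p = q + 180, we have 659389 = q(q + 180), so q² + 180q − 659389 = 0.
Discriminant: 180² + 4·659389 = 32400 + 2637556 = 2669956; √2669956 = 1634.
q = (−180 + 1634)/2 = 727, and p = q + 180 = 907.
Check: 727 · 907 = 659389.

727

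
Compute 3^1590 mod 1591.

3^1 ≡ 3 (mod 1591)
3^2 ≡ 3^2 = 9 ≡ 9 (mod 1591)
3^4 ≡ 9^2 = 81 ≡ 81 (mod 1591)
3^8 ≡ 81^2 = 6561 ≡ 197 (mod 1591)
3^16 ≡ 197^2 = 38809 ≡ 625 (mod 1591)
3^32 ≡ 625^2 = 390625 ≡ 830 (mod 1591)
3^64 ≡ 830^2 = 688900 ≡ 1588 (mod 1591)
3^128 ≡ 1588^2 = 2521744 ≡ 9 (mod 1591)
3^256 ≡ 9^2 = 81 ≡ 81 (mod 1591)
3^512 ≡ 81^2 = 6561 ≡ 197 (mod 1591)
3^1024 ≡ 197^2 = 38809 ≡ 625 (mod 1591)
1590 = 1024 + 512 + 32 + 16 + 4 + 2 in binary powers of 2.
So 3^1590 ≡ 625 · 197 · 830 · 625 · 81 · 9 ≡ 322 (mod 1591).
Since 322 ≠ 1, base 3 is a Fermat witness: 1591 is composite.

322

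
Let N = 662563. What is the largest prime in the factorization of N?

67

662563 = 11 · 60233
60233 = 29 · 2077
2077 = 31 · 67
67 is prime.
So 662563 = 11 · 29 · 31 · 67; the largest prime factor is 67.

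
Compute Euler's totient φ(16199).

15936

Factor: 16199 = 97 · 167.
φ(16199) = (97−1) · (167−1) = 96 · 166 = 15936.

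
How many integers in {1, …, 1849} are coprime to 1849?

Factor: 1849 = 43^2.
φ(1849) = 43^1·(43−1) = 1806.

1806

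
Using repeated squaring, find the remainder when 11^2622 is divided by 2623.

11^1 ≡ 11 (mod 2623)
11^2 ≡ 11^2 = 121 ≡ 121 (mod 2623)
11^4 ≡ 121^2 = 14641 ≡ 1526 (mod 2623)
11^8 ≡ 1526^2 = 2328676 ≡ 2075 (mod 2623)
11^16 ≡ 2075^2 = 4305625 ≡ 1282 (mod 2623)
11^32 ≡ 1282^2 = 1643524 ≡ 1526 (mod 2623)
11^64 ≡ 1526^2 = 2328676 ≡ 2075 (mod 2623)
11^128 ≡ 2075^2 = 4305625 ≡ 1282 (mod 2623)
11^256 ≡ 1282^2 = 1643524 ≡ 1526 (mod 2623)
11^512 ≡ 1526^2 = 2328676 ≡ 2075 (mod 2623)
11^1024 ≡ 2075^2 = 4305625 ≡ 1282 (mod 2623)
11^2048 ≡ 1282^2 = 1643524 ≡ 1526 (mod 2623)
2622 = 2048 + 512 + 32 + 16 + 8 + 4 + 2 in binary powers of 2.
So 11^2622 ≡ 1526 · 2075 · 1526 · 1282 · 2075 · 1526 · 121 ≡ 365 (mod 2623).
Since 365 ≠ 1, base 11 is a Fermat witness: 2623 is composite.

365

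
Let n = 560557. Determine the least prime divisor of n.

19

560557 is odd.
Digit sum 28, not divisible by 3.
Ends in 7: not divisible by 5.
7: 560557 = 7·80079 + 4
11: 560557 = 11·50959 + 8
13: 560557 = 13·43119 + 10
17: 560557 = 17·32973 + 16
19: 560557 = 19·29503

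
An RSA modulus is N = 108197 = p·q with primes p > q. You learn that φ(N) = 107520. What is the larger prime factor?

421

φ(n) = (p−1)(q−1) = n − (p+q) + 1, so p + q = 108197 − 107520 + 1 = 678.
p and q are the roots of t² − 678t + 108197 = 0.
Discriminant: 678² − 4·108197 = 459684 − 432788 = 26896; √26896 = 164.
q = (678 − 164)/2 = 257, p = (678 + 164)/2 = 421.
Check: 257 · 421 = 108197.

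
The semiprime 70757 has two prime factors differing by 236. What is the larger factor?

409

Since p = q + 236, we have 70757 = q(q + 236), so q² + 236q − 70757 = 0.
Discriminant: 236² + 4·70757 = 55696 + 283028 = 338724; √338724 = 582.
q = (−236 + 582)/2 = 173, and p = q + 236 = 409.
Check: 173 · 409 = 70757.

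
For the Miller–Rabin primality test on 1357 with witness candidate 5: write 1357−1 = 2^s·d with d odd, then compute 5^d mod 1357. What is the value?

1357 − 1 = 1356 = 2^2 · 339, so d = 339.
5^1 ≡ 5 (mod 1357)
5^2 ≡ 5^2 = 25 ≡ 25 (mod 1357)
5^4 ≡ 25^2 = 625 ≡ 625 (mod 1357)
5^8 ≡ 625^2 = 390625 ≡ 1166 (mod 1357)
5^16 ≡ 1166^2 = 1359556 ≡ 1199 (mod 1357)
5^32 ≡ 1199^2 = 1437601 ≡ 538 (mod 1357)
5^64 ≡ 538^2 = 289444 ≡ 403 (mod 1357)
5^128 ≡ 403^2 = 162409 ≡ 926 (mod 1357)
5^256 ≡ 926^2 = 857476 ≡ 1209 (mod 1357)
339 = 256 + 64 + 16 + 2 + 1 in binary powers of 2.
So 5^339 ≡ 1209 · 403 · 1199 · 25 · 5 ≡ 724 (mod 1357).
Squaring chain: 724 → 374; never reaches −1, so base 5 is a Miller–Rabin witness that 1357 is composite.

724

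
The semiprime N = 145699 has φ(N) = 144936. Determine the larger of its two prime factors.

φ(n) = (p−1)(q−1) = n − (p+q) + 1, so p + q = 145699 − 144936 + 1 = 764.
p and q are the roots of t² − 764t + 145699 = 0.
Discriminant: 764² − 4·145699 = 583696 − 582796 = 900; √900 = 30.
q = (764 − 30)/2 = 367, p = (764 + 30)/2 = 397.
Check: 367 · 397 = 145699.

397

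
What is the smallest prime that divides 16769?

16769 is odd.
Digit sum 29, not divisible by 3.
Ends in 9: not divisible by 5.
7: 16769 = 7·2395 + 4
11: 16769 = 11·1524 + 5
13: 16769 = 13·1289 + 12
17: 16769 = 17·986 + 7
19: 16769 = 19·882 + 11
23: 16769 = 23·729 + 2
29: 16769 = 29·578 + 7
31: 16769 = 31·540 + 29
37: 16769 = 37·453 + 8
41: 16769 = 41·409

41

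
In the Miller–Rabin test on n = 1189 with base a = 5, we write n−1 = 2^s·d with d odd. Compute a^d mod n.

1189 − 1 = 1188 = 2^2 · 297, so d = 297.
5^1 ≡ 5 (mod 1189)
5^2 ≡ 5^2 = 25 ≡ 25 (mod 1189)
5^4 ≡ 25^2 = 625 ≡ 625 (mod 1189)
5^8 ≡ 625^2 = 390625 ≡ 633 (mod 1189)
5^16 ≡ 633^2 = 400689 ≡ 1185 (mod 1189)
5^32 ≡ 1185^2 = 1404225 ≡ 16 (mod 1189)
5^64 ≡ 16^2 = 256 ≡ 256 (mod 1189)
5^128 ≡ 256^2 = 65536 ≡ 141 (mod 1189)
5^256 ≡ 141^2 = 19881 ≡ 857 (mod 1189)
297 = 256 + 32 + 8 + 1 in binary powers of 2.
So 5^297 ≡ 857 · 16 · 633 · 5 ≡ 1169 (mod 1189).
Squaring chain: 1169 → 400; never reaches −1, so base 5 is a Miller–Rabin witness that 1189 is composite.

1169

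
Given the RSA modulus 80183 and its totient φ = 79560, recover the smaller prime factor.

181

φ(n) = (p−1)(q−1) = n − (p+q) + 1, so p + q = 80183 − 79560 + 1 = 624.
p and q are the roots of t² − 624t + 80183 = 0.
Discriminant: 624² − 4·80183 = 389376 − 320732 = 68644; √68644 = 262.
q = (624 − 262)/2 = 181, p = (624 + 262)/2 = 443.
Check: 181 · 443 = 80183.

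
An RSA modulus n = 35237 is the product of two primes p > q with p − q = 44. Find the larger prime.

Since p = q + 44, we have 35237 = q(q + 44), so q² + 44q − 35237 = 0.
Discriminant: 44² + 4·35237 = 1936 + 140948 = 142884; √142884 = 378.
q = (−44 + 378)/2 = 167, and p = q + 44 = 211.
Check: 167 · 211 = 35237.

211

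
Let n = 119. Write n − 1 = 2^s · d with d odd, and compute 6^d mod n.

119 − 1 = 118 = 2^1 · 59, so d = 59.
6^1 ≡ 6 (mod 119)
6^2 ≡ 6^2 = 36 ≡ 36 (mod 119)
6^4 ≡ 36^2 = 1296 ≡ 106 (mod 119)
6^8 ≡ 106^2 = 11236 ≡ 50 (mod 119)
6^16 ≡ 50^2 = 2500 ≡ 1 (mod 119)
6^32 ≡ 1^2 = 1 ≡ 1 (mod 119)
59 = 32 + 16 + 8 + 2 + 1 in binary powers of 2.
So 6^59 ≡ 1 · 1 · 50 · 36 · 6 ≡ 90 (mod 119).
Squaring chain: 90; never reaches −1, so base 6 is a Miller–Rabin witness that 119 is composite.

90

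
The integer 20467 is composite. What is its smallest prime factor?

20467 is odd.
Digit sum 19, not divisible by 3.
Ends in 7: not divisible by 5.
7: 20467 = 7·2923 + 6
11: 20467 = 11·1860 + 7
13: 20467 = 13·1574 + 5
17: 20467 = 17·1203 + 16
19: 20467 = 19·1077 + 4
23: 20467 = 23·889 + 20
29: 20467 = 29·705 + 22
31: 20467 = 31·660 + 7
37: 20467 = 37·553 + 6
41: 20467 = 41·499 + 8
43: 20467 = 43·475 + 42
47: 20467 = 47·435 + 22
53: 20467 = 53·386 + 9
59: 20467 = 59·346 + 53
61: 20467 = 61·335 + 32
67: 20467 = 67·305 + 32
71: 20467 = 71·288 + 19
73: 20467 = 73·280 + 27
79: 20467 = 79·259 + 6
83: 20467 = 83·246 + 49
89: 20467 = 89·229 + 86
97: 20467 = 97·211

97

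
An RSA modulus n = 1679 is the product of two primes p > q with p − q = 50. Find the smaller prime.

23

Since p = q + 50, we have 1679 = q(q + 50), so q² + 50q − 1679 = 0.
Discriminant: 50² + 4·1679 = 2500 + 6716 = 9216; √9216 = 96.
q = (−50 + 96)/2 = 23, and p = q + 50 = 73.
Check: 23 · 73 = 1679.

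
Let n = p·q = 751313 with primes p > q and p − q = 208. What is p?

977

Since p = q + 208, we have 751313 = q(q + 208), so q² + 208q − 751313 = 0.
Discriminant: 208² + 4·751313 = 43264 + 3005252 = 3048516; √3048516 = 1746.
q = (−208 + 1746)/2 = 769, and p = q + 208 = 977.
Check: 769 · 977 = 751313.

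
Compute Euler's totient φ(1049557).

1013472

Factor: 1049557 = 47 · 137 · 163.
φ(1049557) = (47−1) · (137−1) · (163−1) = 46 · 136 · 162 = 1013472.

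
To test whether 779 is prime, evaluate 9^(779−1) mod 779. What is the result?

614

9^1 ≡ 9 (mod 779)
9^2 ≡ 9^2 = 81 ≡ 81 (mod 779)
9^4 ≡ 81^2 = 6561 ≡ 329 (mod 779)
9^8 ≡ 329^2 = 108241 ≡ 739 (mod 779)
9^16 ≡ 739^2 = 546121 ≡ 42 (mod 779)
9^32 ≡ 42^2 = 1764 ≡ 206 (mod 779)
9^64 ≡ 206^2 = 42436 ≡ 370 (mod 779)
9^128 ≡ 370^2 = 136900 ≡ 575 (mod 779)
9^256 ≡ 575^2 = 330625 ≡ 329 (mod 779)
9^512 ≡ 329^2 = 108241 ≡ 739 (mod 779)
778 = 512 + 256 + 8 + 2 in binary powers of 2.
So 9^778 ≡ 739 · 329 · 739 · 81 ≡ 614 (mod 779).
Since 614 ≠ 1, base 9 is a Fermat witness: 779 is composite.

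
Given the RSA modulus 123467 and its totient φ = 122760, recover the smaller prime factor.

φ(n) = (p−1)(q−1) = n − (p+q) + 1, so p + q = 123467 − 122760 + 1 = 708.
p and q are the roots of t² − 708t + 123467 = 0.
Discriminant: 708² − 4·123467 = 501264 − 493868 = 7396; √7396 = 86.
q = (708 − 86)/2 = 311, p = (708 + 86)/2 = 397.
Check: 311 · 397 = 123467.

311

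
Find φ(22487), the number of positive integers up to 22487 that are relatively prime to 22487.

Factor: 22487 = 113 · 199.
φ(22487) = (113−1) · (199−1) = 112 · 198 = 22176.

22176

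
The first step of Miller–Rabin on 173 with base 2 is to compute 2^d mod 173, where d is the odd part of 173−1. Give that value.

173 − 1 = 172 = 2^2 · 43, so d = 43.
2^1 ≡ 2 (mod 173)
2^2 ≡ 2^2 = 4 ≡ 4 (mod 173)
2^4 ≡ 4^2 = 16 ≡ 16 (mod 173)
2^8 ≡ 16^2 = 256 ≡ 83 (mod 173)
2^16 ≡ 83^2 = 6889 ≡ 142 (mod 173)
2^32 ≡ 142^2 = 20164 ≡ 96 (mod 173)
43 = 32 + 8 + 2 + 1 in binary powers of 2.
So 2^43 ≡ 96 · 83 · 4 · 2 ≡ 80 (mod 173).
Squaring chain: 80 → 172; reaches −1, so base 2 does not prove 173 composite.

80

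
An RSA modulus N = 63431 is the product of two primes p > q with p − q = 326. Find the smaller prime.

137

Since p = q + 326, we have 63431 = q(q + 326), so q² + 326q − 63431 = 0.
Discriminant: 326² + 4·63431 = 106276 + 253724 = 360000; √360000 = 600.
q = (−326 + 600)/2 = 137, and p = q + 326 = 463.
Check: 137 · 463 = 63431.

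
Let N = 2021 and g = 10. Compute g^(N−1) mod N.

1615

10^1 ≡ 10 (mod 2021)
10^2 ≡ 10^2 = 100 ≡ 100 (mod 2021)
10^4 ≡ 100^2 = 10000 ≡ 1916 (mod 2021)
10^8 ≡ 1916^2 = 3671056 ≡ 920 (mod 2021)
10^16 ≡ 920^2 = 846400 ≡ 1622 (mod 2021)
10^32 ≡ 1622^2 = 2630884 ≡ 1563 (mod 2021)
10^64 ≡ 1563^2 = 2442969 ≡ 1601 (mod 2021)
10^128 ≡ 1601^2 = 2563201 ≡ 573 (mod 2021)
10^256 ≡ 573^2 = 328329 ≡ 927 (mod 2021)
10^512 ≡ 927^2 = 859329 ≡ 404 (mod 2021)
10^1024 ≡ 404^2 = 163216 ≡ 1536 (mod 2021)
2020 = 1024 + 512 + 256 + 128 + 64 + 32 + 4 in binary powers of 2.
So 10^2020 ≡ 1536 · 404 · 927 · 573 · 1601 · 1563 · 1916 ≡ 1615 (mod 2021).
Since 1615 ≠ 1, base 10 is a Fermat witness: 2021 is composite.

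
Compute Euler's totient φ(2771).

Factor: 2771 = 17 · 163.
φ(2771) = (17−1) · (163−1) = 16 · 162 = 2592.

2592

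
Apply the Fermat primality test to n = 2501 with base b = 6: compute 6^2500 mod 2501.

1721

6^1 ≡ 6 (mod 2501)
6^2 ≡ 6^2 = 36 ≡ 36 (mod 2501)
6^4 ≡ 36^2 = 1296 ≡ 1296 (mod 2501)
6^8 ≡ 1296^2 = 1679616 ≡ 1445 (mod 2501)
6^16 ≡ 1445^2 = 2088025 ≡ 2191 (mod 2501)
6^32 ≡ 2191^2 = 4800481 ≡ 1062 (mod 2501)
6^64 ≡ 1062^2 = 1127844 ≡ 2394 (mod 2501)
6^128 ≡ 2394^2 = 5731236 ≡ 1445 (mod 2501)
6^256 ≡ 1445^2 = 2088025 ≡ 2191 (mod 2501)
6^512 ≡ 2191^2 = 4800481 ≡ 1062 (mod 2501)
6^1024 ≡ 1062^2 = 1127844 ≡ 2394 (mod 2501)
6^2048 ≡ 2394^2 = 5731236 ≡ 1445 (mod 2501)
2500 = 2048 + 256 + 128 + 64 + 4 in binary powers of 2.
So 6^2500 ≡ 1445 · 2191 · 1445 · 2394 · 1296 ≡ 1721 (mod 2501).
Since 1721 ≠ 1, base 6 is a Fermat witness: 2501 is composite.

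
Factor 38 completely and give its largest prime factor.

38 = 2 · 19
19 is prime.
So 38 = 2 · 19; the largest prime factor is 19.

19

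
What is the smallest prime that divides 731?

731 is odd.
Digit sum 11, not divisible by 3.
Ends in 1: not divisible by 5.
7: 731 = 7·104 + 3
11: 731 = 11·66 + 5
13: 731 = 13·56 + 3
17: 731 = 17·43

17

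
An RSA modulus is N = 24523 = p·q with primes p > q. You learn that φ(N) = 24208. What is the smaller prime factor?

137

φ(n) = (p−1)(q−1) = n − (p+q) + 1, so p + q = 24523 − 24208 + 1 = 316.
p and q are the roots of t² − 316t + 24523 = 0.
Discriminant: 316² − 4·24523 = 99856 − 98092 = 1764; √1764 = 42.
q = (316 − 42)/2 = 137, p = (316 + 42)/2 = 179.
Check: 137 · 179 = 24523.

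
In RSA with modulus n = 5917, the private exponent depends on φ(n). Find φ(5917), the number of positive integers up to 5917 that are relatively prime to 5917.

5760

Factor: 5917 = 61 · 97.
φ(5917) = (61−1) · (97−1) = 60 · 96 = 5760.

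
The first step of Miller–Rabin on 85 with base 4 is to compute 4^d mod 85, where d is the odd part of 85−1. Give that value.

85 − 1 = 84 = 2^2 · 21, so d = 21.
4^1 ≡ 4 (mod 85)
4^2 ≡ 4^2 = 16 ≡ 16 (mod 85)
4^4 ≡ 16^2 = 256 ≡ 1 (mod 85)
4^8 ≡ 1^2 = 1 ≡ 1 (mod 85)
4^16 ≡ 1^2 = 1 ≡ 1 (mod 85)
21 = 16 + 4 + 1 in binary powers of 2.
So 4^21 ≡ 1 · 1 · 4 ≡ 4 (mod 85).
Squaring chain: 4 → 16; never reaches −1, so base 4 is a Miller–Rabin witness that 85 is composite.

4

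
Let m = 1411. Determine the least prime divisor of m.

17

1411 is odd.
Digit sum 7, not divisible by 3.
Ends in 1: not divisible by 5.
7: 1411 = 7·201 + 4
11: 1411 = 11·128 + 3
13: 1411 = 13·108 + 7
17: 1411 = 17·83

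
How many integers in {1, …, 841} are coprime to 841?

812

Factor: 841 = 29^2.
φ(841) = 29^1·(29−1) = 812.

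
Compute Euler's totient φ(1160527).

Factor: 1160527 = 43 · 137 · 197.
φ(1160527) = (43−1) · (137−1) · (197−1) = 42 · 136 · 196 = 1119552.

1119552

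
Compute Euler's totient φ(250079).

Factor: 250079 = 23 · 83 · 131.
φ(250079) = (23−1) · (83−1) · (131−1) = 22 · 82 · 130 = 234520.

234520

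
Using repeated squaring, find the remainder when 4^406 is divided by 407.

4^1 ≡ 4 (mod 407)
4^2 ≡ 4^2 = 16 ≡ 16 (mod 407)
4^4 ≡ 16^2 = 256 ≡ 256 (mod 407)
4^8 ≡ 256^2 = 65536 ≡ 9 (mod 407)
4^16 ≡ 9^2 = 81 ≡ 81 (mod 407)
4^32 ≡ 81^2 = 6561 ≡ 49 (mod 407)
4^64 ≡ 49^2 = 2401 ≡ 366 (mod 407)
4^128 ≡ 366^2 = 133956 ≡ 53 (mod 407)
4^256 ≡ 53^2 = 2809 ≡ 367 (mod 407)
406 = 256 + 128 + 16 + 4 + 2 in binary powers of 2.
So 4^406 ≡ 367 · 53 · 81 · 256 · 16 ≡ 70 (mod 407).
Since 70 ≠ 1, base 4 is a Fermat witness: 407 is composite.

70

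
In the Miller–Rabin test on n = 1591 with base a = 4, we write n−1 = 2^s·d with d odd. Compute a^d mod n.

1591 − 1 = 1590 = 2^1 · 795, so d = 795.
4^1 ≡ 4 (mod 1591)
4^2 ≡ 4^2 = 16 ≡ 16 (mod 1591)
4^4 ≡ 16^2 = 256 ≡ 256 (mod 1591)
4^8 ≡ 256^2 = 65536 ≡ 305 (mod 1591)
4^16 ≡ 305^2 = 93025 ≡ 747 (mod 1591)
4^32 ≡ 747^2 = 558009 ≡ 1159 (mod 1591)
4^64 ≡ 1159^2 = 1343281 ≡ 477 (mod 1591)
4^128 ≡ 477^2 = 227529 ≡ 16 (mod 1591)
4^256 ≡ 16^2 = 256 ≡ 256 (mod 1591)
4^512 ≡ 256^2 = 65536 ≡ 305 (mod 1591)
795 = 512 + 256 + 16 + 8 + 2 + 1 in binary powers of 2.
So 4^795 ≡ 305 · 256 · 747 · 305 · 16 · 4 ≡ 471 (mod 1591).
Squaring chain: 471; never reaches −1, so base 4 is a Miller–Rabin witness that 1591 is composite.

471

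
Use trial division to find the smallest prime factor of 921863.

23

921863 is odd.
Digit sum 29, not divisible by 3.
Ends in 3: not divisible by 5.
7: 921863 = 7·131694 + 5
11: 921863 = 11·83805 + 8
13: 921863 = 13·70912 + 7
17: 921863 = 17·54227 + 4
19: 921863 = 19·48519 + 2
23: 921863 = 23·40081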